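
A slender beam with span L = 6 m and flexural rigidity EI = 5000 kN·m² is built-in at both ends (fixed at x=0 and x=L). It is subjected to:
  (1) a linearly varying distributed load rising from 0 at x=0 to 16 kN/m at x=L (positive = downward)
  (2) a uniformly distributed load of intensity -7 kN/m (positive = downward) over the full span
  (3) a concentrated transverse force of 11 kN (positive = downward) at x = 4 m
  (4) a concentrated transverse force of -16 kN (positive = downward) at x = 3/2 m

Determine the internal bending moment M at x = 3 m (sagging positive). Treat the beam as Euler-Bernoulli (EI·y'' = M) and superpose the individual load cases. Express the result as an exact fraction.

Load 1 — triangular load w₀=16 kN/m (0→w₀ over full span):
  M_1 = 3w₀Lx/20 - w₀L²/30 - w₀x³/(6L) = 3·16·6·3/20 - 16·6²/30 - 16·3³/(6·6) = 12 kN·m
Load 2 — uniform load w=-7 kN/m over full span:
  M_2 = wLx/2 - wL²/12 - wx²/2 = (-7)·6·3/2 - (-7)·6²/12 - (-7)·3²/2 = -21/2 kN·m
Load 3 — point force P=11 kN at a=4 m (b=L-a=2):
  M_3 = Pb²(3a+b)x/L³ - Pab²/L²  [x≤a] = 11·2²·(3·4+2)·3/6³ - 11·4·2²/6² = 11/3 kN·m
Load 4 — point force P=-16 kN at a=3/2 m (b=L-a=9/2):
  M_4 = Pa²(a+3b)(L-x)/L³ - Pa²b/L²  [x>a] = (-16)·(3/2)²·((3/2)+3·(9/2))·(6-3)/6³ - (-16)·(3/2)²·(9/2)/6² = -3 kN·m
Superposition: M = Σ M_i = 13/6 kN·m ≈ 2.166667 kN·m

M(3) = 13/6 kN·m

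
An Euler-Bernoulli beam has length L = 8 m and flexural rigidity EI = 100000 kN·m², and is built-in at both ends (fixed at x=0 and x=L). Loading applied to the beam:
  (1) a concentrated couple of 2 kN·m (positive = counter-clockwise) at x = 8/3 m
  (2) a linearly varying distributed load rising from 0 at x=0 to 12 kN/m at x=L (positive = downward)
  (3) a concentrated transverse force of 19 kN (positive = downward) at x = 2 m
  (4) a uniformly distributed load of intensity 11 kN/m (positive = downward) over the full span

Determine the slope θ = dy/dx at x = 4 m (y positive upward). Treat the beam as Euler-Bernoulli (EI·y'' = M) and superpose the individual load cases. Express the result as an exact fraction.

θ(4) = 31/2000000 rad

Load 1 — applied couple M₀=2 kN·m at a=8/3 m (b=L-a=16/3):
  θ_1 = (R_Ax²/2 - M_Ax - M₀(x-a))/EI  [x>a] with R_A=1/3, M_A=0 = ((1/3)·4²/2 - 0·4 - 2·(4-(8/3)))/100000 = 0 rad
Load 2 — triangular load w₀=12 kN/m (0→w₀ over full span):
  θ_2 = -w₀(2x(L-x)(L-2x)(x+2L)+x²(L-x)²)/(120LEI) = -12·(2·4·(8-4)·(8-2·4)·(4+2·8)+4²·(8-4)²)/(120·8·100000) = -1/31250 rad
Load 3 — point force P=19 kN at a=2 m (b=L-a=6):
  θ_3 = Pa²(L-x)(2bL-(3b+a)(L-x))/(2L³EI)  [x>a] = 19·2²·(8-4)·(2·6·8-(3·6+2)·(8-4))/(2·8³·100000) = 19/400000 rad
Load 4 — uniform load w=11 kN/m over full span:
  θ_4 = -wx(L-x)(L-2x)/(12EI) = -11·4·(8-4)·(8-2·4)/(12·100000) = 0 rad
Superposition: θ = Σ θ_i = 31/2000000 rad ≈ 0.000016 rad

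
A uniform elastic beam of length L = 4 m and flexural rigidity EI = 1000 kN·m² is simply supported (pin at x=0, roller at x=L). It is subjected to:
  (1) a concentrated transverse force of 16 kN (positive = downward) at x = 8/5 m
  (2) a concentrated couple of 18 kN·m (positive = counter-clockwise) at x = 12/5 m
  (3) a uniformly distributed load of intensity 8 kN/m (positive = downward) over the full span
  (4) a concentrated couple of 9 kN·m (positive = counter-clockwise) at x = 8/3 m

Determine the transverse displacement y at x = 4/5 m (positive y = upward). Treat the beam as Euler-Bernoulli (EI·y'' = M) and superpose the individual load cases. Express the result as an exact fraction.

Load 1 — point force P=16 kN at a=8/5 m (b=L-a=12/5):
  y_1 = -Pbx(L²-b²-x²)/(6LEI)  [x≤a] = -16·(12/5)·(4/5)·(4²-(12/5)²-(4/5)²)/(6·4·1000) = -192/15625 m
Load 2 — applied couple M₀=18 kN·m at a=12/5 m (b=L-a=8/5):
  y_2 = (M₀x³/(6L)+C₁x)/EI  [x≤a] with C₁=M₀(3b²-L²)/(6L)=-156/25 = (18·(4/5)³/(6·4)+(-156/25)·(4/5))/1000 = -72/15625 m
Load 3 — uniform load w=8 kN/m over full span:
  y_3 = -wx(L³-2Lx²+x³)/(24EI) = -8·(4/5)·(4³-2·4·(4/5)²+(4/5)³)/(24·1000) = -3712/234375 m
Load 4 — applied couple M₀=9 kN·m at a=8/3 m (b=L-a=4/3):
  y_4 = (M₀x³/(6L)+C₁x)/EI  [x≤a] with C₁=M₀(3b²-L²)/(6L)=-4 = (9·(4/5)³/(6·4)+(-4)·(4/5))/1000 = -47/15625 m
Superposition: y = Σ y_i = -8377/234375 m ≈ -0.035742 m

y(4/5) = -8377/234375 m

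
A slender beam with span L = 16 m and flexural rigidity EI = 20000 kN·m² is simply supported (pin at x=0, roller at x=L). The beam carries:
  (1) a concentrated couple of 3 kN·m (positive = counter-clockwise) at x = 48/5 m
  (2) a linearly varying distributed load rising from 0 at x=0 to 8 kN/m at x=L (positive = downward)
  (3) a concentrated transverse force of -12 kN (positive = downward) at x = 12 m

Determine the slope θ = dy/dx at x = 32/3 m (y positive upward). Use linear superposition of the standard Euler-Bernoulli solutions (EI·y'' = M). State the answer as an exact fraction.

θ(32/3) = 49249/3796875 rad

Load 1 — applied couple M₀=3 kN·m at a=48/5 m (b=L-a=32/5):
  θ_1 = (M₀x²/(2L)-M₀(x-a)+C₁)/EI  [x>a] with C₁=M₀(3b²-L²)/(6L)=-104/25 = (3·(32/3)²/(2·16)-3·((32/3)-(48/5))+(-104/25))/20000 = 31/187500 rad
Load 2 — triangular load w₀=8 kN/m (0→w₀ over full span):
  θ_2 = -w₀(7L⁴-30L²x²+15x⁴)/(360LEI) = -8·(7·16⁴-30·16²·(32/3)²+15·(32/3)⁴)/(360·16·20000) = 11648/759375 rad
Load 3 — point force P=-12 kN at a=12 m (b=L-a=4):
  θ_3 = -Pb(L²-b²-3x²)/(6LEI)  [x≤a] = -(-12)·4·(16²-4²-3·(32/3)²)/(6·16·20000) = -19/7500 rad
Superposition: θ = Σ θ_i = 49249/3796875 rad ≈ 0.012971 rad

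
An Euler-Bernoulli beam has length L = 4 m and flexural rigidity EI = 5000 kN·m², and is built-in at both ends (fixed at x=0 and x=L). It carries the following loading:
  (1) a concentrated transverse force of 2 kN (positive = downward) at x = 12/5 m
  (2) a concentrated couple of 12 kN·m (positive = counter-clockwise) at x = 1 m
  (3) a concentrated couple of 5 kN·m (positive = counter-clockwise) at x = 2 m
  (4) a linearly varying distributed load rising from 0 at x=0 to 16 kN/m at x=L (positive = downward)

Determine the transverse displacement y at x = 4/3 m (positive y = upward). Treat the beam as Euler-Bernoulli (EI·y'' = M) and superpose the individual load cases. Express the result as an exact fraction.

Load 1 — point force P=2 kN at a=12/5 m (b=L-a=8/5):
  y_1 = -Pb²x²(3aL-(3a+b)x)/(6L³EI)  [x≤a] = -2·(8/5)²·(4/3)²·(3·(12/5)·4-(3·(12/5)+(8/5))·(4/3))/(6·4³·5000) = -512/6328125 m
Load 2 — applied couple M₀=12 kN·m at a=1 m (b=L-a=3):
  y_2 = (R_Ax³/6 - M_Ax²/2 - M₀(x-a)²/2)/EI  [x>a] with R_A=27/8, M_A=-9/4 = ((27/8)·(4/3)³/6 - (-9/4)·(4/3)²/2 - 12·((4/3)-1)²/2)/5000 = 1/1875 m
Load 3 — applied couple M₀=5 kN·m at a=2 m (b=L-a=2):
  y_3 = (R_Ax³/6 - M_Ax²/2)/EI  [x≤a] with R_A=15/8, M_A=5/4 = ((15/8)·(4/3)³/6 - (5/4)·(4/3)²/2)/5000 = -1/13500 m
Load 4 — triangular load w₀=16 kN/m (0→w₀ over full span):
  y_4 = -w₀x²(L-x)²(x+2L)/(120LEI) = -16·(4/3)²·(4-(4/3))²·((4/3)+2·4)/(120·4·5000) = -1792/2278125 m
Superposition: y = Σ y_i = -93007/227812500 m ≈ -0.000408 m

y(4/3) = -93007/227812500 m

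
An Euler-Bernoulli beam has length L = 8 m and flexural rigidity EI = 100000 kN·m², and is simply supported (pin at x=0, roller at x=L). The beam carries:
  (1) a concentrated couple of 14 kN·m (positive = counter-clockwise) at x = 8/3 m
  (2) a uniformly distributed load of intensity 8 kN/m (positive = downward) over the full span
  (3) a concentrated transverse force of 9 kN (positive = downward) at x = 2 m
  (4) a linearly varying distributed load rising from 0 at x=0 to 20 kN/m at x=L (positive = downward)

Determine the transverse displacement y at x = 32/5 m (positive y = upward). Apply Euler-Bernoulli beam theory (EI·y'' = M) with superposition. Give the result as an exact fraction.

y(32/5) = -4233349/703125000 m

Load 1 — applied couple M₀=14 kN·m at a=8/3 m (b=L-a=16/3):
  y_1 = (M₀x³/(6L)-M₀(x-a)²/2+C₁x)/EI  [x>a] with C₁=M₀(3b²-L²)/(6L)=56/9 = (14·(32/5)³/(6·8)-14·((32/5)-(8/3))²/2+(56/9)·(32/5))/100000 = 658/3515625 m
Load 2 — uniform load w=8 kN/m over full span:
  y_2 = -wx(L³-2Lx²+x³)/(24EI) = -8·(32/5)·(8³-2·8·(32/5)²+(32/5)³)/(24·100000) = -14848/5859375 m
Load 3 — point force P=9 kN at a=2 m (b=L-a=6):
  y_3 = -Pa(L-x)(2Lx-a²-x²)/(6LEI)  [x>a] = -9·2·(8-(32/5))·(2·8·(32/5)-2²-(32/5)²)/(6·8·100000) = -1077/3125000 m
Load 4 — triangular load w₀=20 kN/m (0→w₀ over full span):
  y_4 = -w₀x(7L⁴-10L²x²+3x⁴)/(360LEI) = -20·(32/5)·(7·8⁴-10·8²·(32/5)²+3·(32/5)⁴)/(360·8·100000) = -32512/9765625 m
Superposition: y = Σ y_i = -4233349/703125000 m ≈ -0.006021 m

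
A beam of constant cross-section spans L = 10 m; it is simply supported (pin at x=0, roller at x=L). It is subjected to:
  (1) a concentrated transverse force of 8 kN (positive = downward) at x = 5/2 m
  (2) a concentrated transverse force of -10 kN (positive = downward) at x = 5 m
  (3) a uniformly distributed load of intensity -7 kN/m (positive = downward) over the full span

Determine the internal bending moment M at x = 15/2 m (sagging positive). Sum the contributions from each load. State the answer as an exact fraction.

Load 1 — point force P=8 kN at a=5/2 m (b=L-a=15/2):
  M_1 = Pa(L-x)/L  [x>a] = 8·(5/2)·(10-(15/2))/10 = 5 kN·m
Load 2 — point force P=-10 kN at a=5 m (b=L-a=5):
  M_2 = Pa(L-x)/L  [x>a] = (-10)·5·(10-(15/2))/10 = -25/2 kN·m
Load 3 — uniform load w=-7 kN/m over full span:
  M_3 = wx(L-x)/2 = (-7)·(15/2)·(10-(15/2))/2 = -525/8 kN·m
Superposition: M = Σ M_i = -585/8 kN·m ≈ -73.125000 kN·m

M(15/2) = -585/8 kN·m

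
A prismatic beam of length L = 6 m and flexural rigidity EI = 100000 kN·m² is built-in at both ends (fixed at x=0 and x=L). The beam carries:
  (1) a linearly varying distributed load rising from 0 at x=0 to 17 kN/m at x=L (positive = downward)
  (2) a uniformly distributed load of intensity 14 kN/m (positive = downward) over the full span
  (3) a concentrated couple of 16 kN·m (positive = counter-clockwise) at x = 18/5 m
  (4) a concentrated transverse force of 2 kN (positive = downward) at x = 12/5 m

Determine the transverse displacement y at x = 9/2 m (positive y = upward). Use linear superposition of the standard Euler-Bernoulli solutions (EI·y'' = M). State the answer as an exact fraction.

Load 1 — triangular load w₀=17 kN/m (0→w₀ over full span):
  y_1 = -w₀x²(L-x)²(x+2L)/(120LEI) = -17·(9/2)²·(6-(9/2))²·((9/2)+2·6)/(120·6·100000) = -45441/256000000 m
Load 2 — uniform load w=14 kN/m over full span:
  y_2 = -wx²(L-x)²/(24EI) = -14·(9/2)²·(6-(9/2))²/(24·100000) = -1701/6400000 m
Load 3 — applied couple M₀=16 kN·m at a=18/5 m (b=L-a=12/5):
  y_3 = (R_Ax³/6 - M_Ax²/2 - M₀(x-a)²/2)/EI  [x>a] with R_A=96/25, M_A=128/25 = ((96/25)·(9/2)³/6 - (128/25)·(9/2)²/2 - 16·((9/2)-(18/5))²/2)/100000 = 0 m
Load 4 — point force P=2 kN at a=12/5 m (b=L-a=18/5):
  y_4 = -Pa²(L-x)²(3bL-(3b+a)(L-x))/(6L³EI)  [x>a] = -2·(12/5)²·(6-(9/2))²·(3·(18/5)·6-(3·(18/5)+(12/5))·(6-(9/2)))/(6·6³·100000) = -9/1000000 m
Superposition: y = Σ y_i = -23157/51200000 m ≈ -0.000452 m

y(9/2) = -23157/51200000 m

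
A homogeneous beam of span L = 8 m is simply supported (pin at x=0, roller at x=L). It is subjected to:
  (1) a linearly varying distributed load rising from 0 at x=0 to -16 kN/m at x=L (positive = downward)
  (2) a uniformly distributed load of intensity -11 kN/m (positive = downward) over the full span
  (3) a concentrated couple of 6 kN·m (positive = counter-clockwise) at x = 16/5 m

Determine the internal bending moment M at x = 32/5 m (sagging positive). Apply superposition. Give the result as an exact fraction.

Load 1 — triangular load w₀=-16 kN/m (0→w₀ over full span):
  M_1 = w₀Lx/6 - w₀x³/(6L) = (-16)·8·(32/5)/6 - (-16)·(32/5)³/(6·8) = -6144/125 kN·m
Load 2 — uniform load w=-11 kN/m over full span:
  M_2 = wx(L-x)/2 = (-11)·(32/5)·(8-(32/5))/2 = -1408/25 kN·m
Load 3 — applied couple M₀=6 kN·m at a=16/5 m (b=L-a=24/5):
  M_3 = M₀x/L - M₀  [x>a] = 6·(32/5)/8 - 6 = -6/5 kN·m
Superposition: M = Σ M_i = -13334/125 kN·m ≈ -106.672000 kN·m

M(32/5) = -13334/125 kN·m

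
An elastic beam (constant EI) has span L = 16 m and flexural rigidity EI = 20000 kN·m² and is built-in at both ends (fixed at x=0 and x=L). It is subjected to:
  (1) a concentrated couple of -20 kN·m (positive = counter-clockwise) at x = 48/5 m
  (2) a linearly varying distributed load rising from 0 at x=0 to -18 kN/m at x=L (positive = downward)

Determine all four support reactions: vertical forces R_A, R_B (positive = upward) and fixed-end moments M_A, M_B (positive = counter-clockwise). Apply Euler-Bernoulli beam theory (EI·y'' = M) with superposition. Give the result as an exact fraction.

R_A = -45 kN, M_A = -160 kN·m, R_B = -99 kN, M_B = 228 kN·m

Load 1 — applied couple M₀=-20 kN·m at a=48/5 m (b=L-a=32/5):
  R_A = 6M₀ab/L³ = 6·(-20)·(48/5)·(32/5)/16³ = -9/5 kN
  M_A = M₀b(2a-b)/L² = (-20)·(32/5)·(2·(48/5)-(32/5))/16² = -32/5 kN·m
  R_B = -6M₀ab/L³ = -6·(-20)·(48/5)·(32/5)/16³ = 9/5 kN
  M_B = M₀a(2b-a)/L² = (-20)·(48/5)·(2·(32/5)-(48/5))/16² = -12/5 kN·m
Load 2 — triangular load w₀=-18 kN/m (0→w₀ over full span):
  R_A = 3w₀L/20 = 3·(-18)·16/20 = -216/5 kN
  M_A = w₀L²/30 = (-18)·16²/30 = -768/5 kN·m
  R_B = 7w₀L/20 = 7·(-18)·16/20 = -504/5 kN
  M_B = -w₀L²/20 = -(-18)·16²/20 = 1152/5 kN·m
Superposition: R_A = -45 kN, M_A = -160 kN·m, R_B = -99 kN, M_B = 228 kN·m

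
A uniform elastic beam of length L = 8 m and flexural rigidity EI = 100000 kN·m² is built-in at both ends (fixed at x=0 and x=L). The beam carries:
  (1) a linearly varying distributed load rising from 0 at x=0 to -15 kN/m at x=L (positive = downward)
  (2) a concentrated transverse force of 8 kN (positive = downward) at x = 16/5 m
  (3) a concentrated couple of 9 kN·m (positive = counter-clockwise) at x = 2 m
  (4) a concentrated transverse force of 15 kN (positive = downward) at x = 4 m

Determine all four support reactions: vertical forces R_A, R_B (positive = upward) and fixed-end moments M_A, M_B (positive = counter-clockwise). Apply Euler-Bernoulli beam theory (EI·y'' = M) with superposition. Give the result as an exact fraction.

R_A = -32403/8000 kN, M_A = -18943/2000 kN·m, R_B = -263597/8000 kN, M_B = 59337/2000 kN·m

Load 1 — triangular load w₀=-15 kN/m (0→w₀ over full span):
  R_A = 3w₀L/20 = 3·(-15)·8/20 = -18 kN
  M_A = w₀L²/30 = (-15)·8²/30 = -32 kN·m
  R_B = 7w₀L/20 = 7·(-15)·8/20 = -42 kN
  M_B = -w₀L²/20 = -(-15)·8²/20 = 48 kN·m
Load 2 — point force P=8 kN at a=16/5 m (b=L-a=24/5):
  R_A = Pb²(3a+b)/L³ = 8·(24/5)²·(3·(16/5)+(24/5))/8³ = 648/125 kN
  M_A = Pab²/L² = 8·(16/5)·(24/5)²/8² = 1152/125 kN·m
  R_B = Pa²(a+3b)/L³ = 8·(16/5)²·((16/5)+3·(24/5))/8³ = 352/125 kN
  M_B = -Pa²b/L² = -8·(16/5)²·(24/5)/8² = -768/125 kN·m
Load 3 — applied couple M₀=9 kN·m at a=2 m (b=L-a=6):
  R_A = 6M₀ab/L³ = 6·9·2·6/8³ = 81/64 kN
  M_A = M₀b(2a-b)/L² = 9·6·(2·2-6)/8² = -27/16 kN·m
  R_B = -6M₀ab/L³ = -6·9·2·6/8³ = -81/64 kN
  M_B = M₀a(2b-a)/L² = 9·2·(2·6-2)/8² = 45/16 kN·m
Load 4 — point force P=15 kN at a=4 m (b=L-a=4):
  R_A = Pb²(3a+b)/L³ = 15·4²·(3·4+4)/8³ = 15/2 kN
  M_A = Pab²/L² = 15·4·4²/8² = 15 kN·m
  R_B = Pa²(a+3b)/L³ = 15·4²·(4+3·4)/8³ = 15/2 kN
  M_B = -Pa²b/L² = -15·4²·4/8² = -15 kN·m
Superposition: R_A = -32403/8000 kN, M_A = -18943/2000 kN·m, R_B = -263597/8000 kN, M_B = 59337/2000 kN·m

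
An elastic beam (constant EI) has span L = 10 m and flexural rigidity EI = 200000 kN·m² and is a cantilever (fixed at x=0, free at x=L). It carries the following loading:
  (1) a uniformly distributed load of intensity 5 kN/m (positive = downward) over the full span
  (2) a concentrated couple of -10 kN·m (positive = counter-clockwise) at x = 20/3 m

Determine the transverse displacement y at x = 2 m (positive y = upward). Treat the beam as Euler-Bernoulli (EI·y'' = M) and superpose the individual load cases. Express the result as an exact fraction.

y(2) = -137/60000 m

Load 1 — uniform load w=5 kN/m over full span:
  y_1 = -wx²(x²-4Lx+6L²)/(24EI) = -5·2²·(2²-4·10·2+6·10²)/(24·200000) = -131/60000 m
Load 2 — applied couple M₀=-10 kN·m at a=20/3 m (b=L-a=10/3):
  y_2 = M₀x²/(2EI)  [x≤a] = (-10)·2²/(2·200000) = -1/10000 m
Superposition: y = Σ y_i = -137/60000 m ≈ -0.002283 m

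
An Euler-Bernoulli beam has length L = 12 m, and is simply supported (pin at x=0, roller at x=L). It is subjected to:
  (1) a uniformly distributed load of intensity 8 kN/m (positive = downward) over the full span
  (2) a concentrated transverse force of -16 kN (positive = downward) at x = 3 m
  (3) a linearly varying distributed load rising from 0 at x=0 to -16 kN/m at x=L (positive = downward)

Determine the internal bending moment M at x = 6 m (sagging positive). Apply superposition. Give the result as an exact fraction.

M(6) = -24 kN·m

Load 1 — uniform load w=8 kN/m over full span:
  M_1 = wx(L-x)/2 = 8·6·(12-6)/2 = 144 kN·m
Load 2 — point force P=-16 kN at a=3 m (b=L-a=9):
  M_2 = Pa(L-x)/L  [x>a] = (-16)·3·(12-6)/12 = -24 kN·m
Load 3 — triangular load w₀=-16 kN/m (0→w₀ over full span):
  M_3 = w₀Lx/6 - w₀x³/(6L) = (-16)·12·6/6 - (-16)·6³/(6·12) = -144 kN·m
Superposition: M = Σ M_i = -24 kN·m ≈ -24.000000 kN·m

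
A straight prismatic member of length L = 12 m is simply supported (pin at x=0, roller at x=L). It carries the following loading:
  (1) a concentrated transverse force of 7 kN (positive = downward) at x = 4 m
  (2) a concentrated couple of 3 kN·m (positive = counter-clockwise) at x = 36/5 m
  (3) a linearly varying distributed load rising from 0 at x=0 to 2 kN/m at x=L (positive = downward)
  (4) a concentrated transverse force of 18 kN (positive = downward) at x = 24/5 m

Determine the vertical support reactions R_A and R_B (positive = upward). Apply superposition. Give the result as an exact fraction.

R_A = 1183/60 kN, R_B = 1037/60 kN

Load 1 — point force P=7 kN at a=4 m (b=L-a=8):
  R_A = Pb/L = 7·8/12 = 14/3 kN
  R_B = Pa/L = 7·4/12 = 7/3 kN
Load 2 — applied couple M₀=3 kN·m at a=36/5 m (b=L-a=24/5):
  R_A = M₀/L = 3/12 = 1/4 kN
  R_B = -M₀/L = -3/12 = -1/4 kN
Load 3 — triangular load w₀=2 kN/m (0→w₀ over full span):
  R_A = w₀L/6 = 2·12/6 = 4 kN
  R_B = w₀L/3 = 2·12/3 = 8 kN
Load 4 — point force P=18 kN at a=24/5 m (b=L-a=36/5):
  R_A = Pb/L = 18·(36/5)/12 = 54/5 kN
  R_B = Pa/L = 18·(24/5)/12 = 36/5 kN
Superposition: R_A = 1183/60 kN, R_B = 1037/60 kN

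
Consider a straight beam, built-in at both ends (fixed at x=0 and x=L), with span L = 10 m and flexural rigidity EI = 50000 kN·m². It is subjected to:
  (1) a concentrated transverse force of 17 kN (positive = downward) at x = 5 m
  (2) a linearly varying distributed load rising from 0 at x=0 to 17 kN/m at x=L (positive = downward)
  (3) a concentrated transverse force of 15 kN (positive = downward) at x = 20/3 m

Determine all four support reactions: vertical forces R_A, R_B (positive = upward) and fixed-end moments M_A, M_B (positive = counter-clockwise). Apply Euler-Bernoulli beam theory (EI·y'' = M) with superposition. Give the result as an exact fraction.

Load 1 — point force P=17 kN at a=5 m (b=L-a=5):
  R_A = Pb²(3a+b)/L³ = 17·5²·(3·5+5)/10³ = 17/2 kN
  M_A = Pab²/L² = 17·5·5²/10² = 85/4 kN·m
  R_B = Pa²(a+3b)/L³ = 17·5²·(5+3·5)/10³ = 17/2 kN
  M_B = -Pa²b/L² = -17·5²·5/10² = -85/4 kN·m
Load 2 — triangular load w₀=17 kN/m (0→w₀ over full span):
  R_A = 3w₀L/20 = 3·17·10/20 = 51/2 kN
  M_A = w₀L²/30 = 17·10²/30 = 170/3 kN·m
  R_B = 7w₀L/20 = 7·17·10/20 = 119/2 kN
  M_B = -w₀L²/20 = -17·10²/20 = -85 kN·m
Load 3 — point force P=15 kN at a=20/3 m (b=L-a=10/3):
  R_A = Pb²(3a+b)/L³ = 15·(10/3)²·(3·(20/3)+(10/3))/10³ = 35/9 kN
  M_A = Pab²/L² = 15·(20/3)·(10/3)²/10² = 100/9 kN·m
  R_B = Pa²(a+3b)/L³ = 15·(20/3)²·((20/3)+3·(10/3))/10³ = 100/9 kN
  M_B = -Pa²b/L² = -15·(20/3)²·(10/3)/10² = -200/9 kN·m
Superposition: R_A = 341/9 kN, M_A = 3205/36 kN·m, R_B = 712/9 kN, M_B = -4625/36 kN·m

R_A = 341/9 kN, M_A = 3205/36 kN·m, R_B = 712/9 kN, M_B = -4625/36 kN·m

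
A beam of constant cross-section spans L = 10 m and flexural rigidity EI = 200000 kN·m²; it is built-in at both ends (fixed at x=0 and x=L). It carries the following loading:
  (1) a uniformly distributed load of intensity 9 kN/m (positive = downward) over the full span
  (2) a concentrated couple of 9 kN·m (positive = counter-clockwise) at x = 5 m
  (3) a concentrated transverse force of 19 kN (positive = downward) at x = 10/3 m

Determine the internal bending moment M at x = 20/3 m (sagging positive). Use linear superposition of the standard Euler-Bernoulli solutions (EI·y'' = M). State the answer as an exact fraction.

Load 1 — uniform load w=9 kN/m over full span:
  M_1 = wLx/2 - wL²/12 - wx²/2 = 9·10·(20/3)/2 - 9·10²/12 - 9·(20/3)²/2 = 25 kN·m
Load 2 — applied couple M₀=9 kN·m at a=5 m (b=L-a=5):
  M_2 = R_Ax - M_A - M₀  [x>a] with R_A=27/20, M_A=9/4 = (27/20)·(20/3) - (9/4) - 9 = -9/4 kN·m
Load 3 — point force P=19 kN at a=10/3 m (b=L-a=20/3):
  M_3 = Pa²(a+3b)(L-x)/L³ - Pa²b/L²  [x>a] = 19·(10/3)²·((10/3)+3·(20/3))·(10-(20/3))/10³ - 19·(10/3)²·(20/3)/10² = 190/81 kN·m
Superposition: M = Σ M_i = 8131/324 kN·m ≈ 25.095679 kN·m

M(20/3) = 8131/324 kN·m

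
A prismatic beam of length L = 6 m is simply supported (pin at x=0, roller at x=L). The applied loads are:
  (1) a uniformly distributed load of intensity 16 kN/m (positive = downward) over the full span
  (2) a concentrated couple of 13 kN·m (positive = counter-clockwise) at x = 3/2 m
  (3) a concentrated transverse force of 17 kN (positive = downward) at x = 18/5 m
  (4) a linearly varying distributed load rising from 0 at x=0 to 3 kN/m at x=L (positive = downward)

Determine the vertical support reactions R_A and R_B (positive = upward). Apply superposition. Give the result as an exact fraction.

R_A = 1799/30 kN, R_B = 1861/30 kN

Load 1 — uniform load w=16 kN/m over full span:
  R_A = wL/2 = 16·6/2 = 48 kN
  R_B = wL/2 = 16·6/2 = 48 kN
Load 2 — applied couple M₀=13 kN·m at a=3/2 m (b=L-a=9/2):
  R_A = M₀/L = 13/6 kN
  R_B = -M₀/L = -13/6 kN
Load 3 — point force P=17 kN at a=18/5 m (b=L-a=12/5):
  R_A = Pb/L = 17·(12/5)/6 = 34/5 kN
  R_B = Pa/L = 17·(18/5)/6 = 51/5 kN
Load 4 — triangular load w₀=3 kN/m (0→w₀ over full span):
  R_A = w₀L/6 = 3·6/6 = 3 kN
  R_B = w₀L/3 = 3·6/3 = 6 kN
Superposition: R_A = 1799/30 kN, R_B = 1861/30 kN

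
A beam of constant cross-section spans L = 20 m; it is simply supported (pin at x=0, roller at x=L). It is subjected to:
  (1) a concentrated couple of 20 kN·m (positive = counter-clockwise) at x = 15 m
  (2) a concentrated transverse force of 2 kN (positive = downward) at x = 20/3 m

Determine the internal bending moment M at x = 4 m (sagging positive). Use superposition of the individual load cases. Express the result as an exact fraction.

M(4) = 28/3 kN·m

Load 1 — applied couple M₀=20 kN·m at a=15 m (b=L-a=5):
  M_1 = M₀x/L  [x≤a] = 20·4/20 = 4 kN·m
Load 2 — point force P=2 kN at a=20/3 m (b=L-a=40/3):
  M_2 = Pbx/L  [x≤a] = 2·(40/3)·4/20 = 16/3 kN·m
Superposition: M = Σ M_i = 28/3 kN·m ≈ 9.333333 kN·m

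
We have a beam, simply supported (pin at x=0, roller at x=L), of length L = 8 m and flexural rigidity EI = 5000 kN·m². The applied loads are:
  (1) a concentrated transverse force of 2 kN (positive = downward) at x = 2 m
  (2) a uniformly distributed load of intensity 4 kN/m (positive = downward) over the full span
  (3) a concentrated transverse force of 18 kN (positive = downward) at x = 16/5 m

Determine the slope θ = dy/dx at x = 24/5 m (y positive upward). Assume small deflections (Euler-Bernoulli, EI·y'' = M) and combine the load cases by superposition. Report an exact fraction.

Load 1 — point force P=2 kN at a=2 m (b=L-a=6):
  θ_1 = -Pa(2L²-6Lx+3x²+a²)/(6LEI)  [x>a] = -2·2·(2·8²-6·8·(24/5)+3·(24/5)²+2²)/(6·8·5000) = 61/125000 rad
Load 2 — uniform load w=4 kN/m over full span:
  θ_2 = -w(L³-6Lx²+4x³)/(24EI) = -4·(8³-6·8·(24/5)²+4·(24/5)³)/(24·5000) = 1184/234375 rad
Load 3 — point force P=18 kN at a=16/5 m (b=L-a=24/5):
  θ_3 = -Pa(2L²-6Lx+3x²+a²)/(6LEI)  [x>a] = -18·(16/5)·(2·8²-6·8·(24/5)+3·(24/5)²+(16/5)²)/(6·8·5000) = 432/78125 rad
Superposition: θ = Σ θ_i = 4151/375000 rad ≈ 0.011069 rad

θ(24/5) = 4151/375000 rad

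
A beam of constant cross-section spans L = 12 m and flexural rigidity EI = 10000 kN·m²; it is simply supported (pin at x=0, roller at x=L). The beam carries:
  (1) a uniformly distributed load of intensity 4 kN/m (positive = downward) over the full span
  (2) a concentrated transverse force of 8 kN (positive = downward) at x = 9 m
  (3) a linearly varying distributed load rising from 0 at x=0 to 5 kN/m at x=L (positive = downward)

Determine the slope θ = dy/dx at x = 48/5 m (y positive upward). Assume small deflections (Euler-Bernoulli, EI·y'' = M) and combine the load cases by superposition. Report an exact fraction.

Load 1 — uniform load w=4 kN/m over full span:
  θ_1 = -w(L³-6Lx²+4x³)/(24EI) = -4·(12³-6·12·(48/5)²+4·(48/5)³)/(24·10000) = 1782/78125 rad
Load 2 — point force P=8 kN at a=9 m (b=L-a=3):
  θ_2 = -Pa(2L²-6Lx+3x²+a²)/(6LEI)  [x>a] = -8·9·(2·12²-6·12·(48/5)+3·(48/5)²+9²)/(6·12·10000) = 1143/250000 rad
Load 3 — triangular load w₀=5 kN/m (0→w₀ over full span):
  θ_3 = -w₀(7L⁴-30L²x²+15x⁴)/(360LEI) = -5·(7·12⁴-30·12²·(48/5)²+15·(48/5)⁴)/(360·12·10000) = 2271/156250 rad
Superposition: θ = Σ θ_i = 10479/250000 rad ≈ 0.041916 rad

θ(48/5) = 10479/250000 rad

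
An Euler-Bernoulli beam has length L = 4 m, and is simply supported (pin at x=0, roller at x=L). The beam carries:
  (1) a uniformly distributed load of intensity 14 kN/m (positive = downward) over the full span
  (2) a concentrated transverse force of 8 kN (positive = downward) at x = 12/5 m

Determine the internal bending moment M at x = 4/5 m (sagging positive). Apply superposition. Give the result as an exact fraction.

M(4/5) = 512/25 kN·m

Load 1 — uniform load w=14 kN/m over full span:
  M_1 = wx(L-x)/2 = 14·(4/5)·(4-(4/5))/2 = 448/25 kN·m
Load 2 — point force P=8 kN at a=12/5 m (b=L-a=8/5):
  M_2 = Pbx/L  [x≤a] = 8·(8/5)·(4/5)/4 = 64/25 kN·m
Superposition: M = Σ M_i = 512/25 kN·m ≈ 20.480000 kN·m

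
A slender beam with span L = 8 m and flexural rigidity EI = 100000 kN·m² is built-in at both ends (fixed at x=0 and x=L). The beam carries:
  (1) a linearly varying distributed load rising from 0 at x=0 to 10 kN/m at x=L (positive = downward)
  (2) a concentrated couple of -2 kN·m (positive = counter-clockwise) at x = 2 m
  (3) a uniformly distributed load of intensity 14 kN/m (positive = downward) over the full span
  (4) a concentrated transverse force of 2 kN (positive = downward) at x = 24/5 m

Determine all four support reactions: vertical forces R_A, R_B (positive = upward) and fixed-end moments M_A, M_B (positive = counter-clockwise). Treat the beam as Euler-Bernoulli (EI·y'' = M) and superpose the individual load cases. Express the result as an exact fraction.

R_A = 273691/4000 kN, M_A = 97911/1000 kN·m, R_B = 342309/4000 kN, M_B = -328787/3000 kN·m

Load 1 — triangular load w₀=10 kN/m (0→w₀ over full span):
  R_A = 3w₀L/20 = 3·10·8/20 = 12 kN
  M_A = w₀L²/30 = 10·8²/30 = 64/3 kN·m
  R_B = 7w₀L/20 = 7·10·8/20 = 28 kN
  M_B = -w₀L²/20 = -10·8²/20 = -32 kN·m
Load 2 — applied couple M₀=-2 kN·m at a=2 m (b=L-a=6):
  R_A = 6M₀ab/L³ = 6·(-2)·2·6/8³ = -9/32 kN
  M_A = M₀b(2a-b)/L² = (-2)·6·(2·2-6)/8² = 3/8 kN·m
  R_B = -6M₀ab/L³ = -6·(-2)·2·6/8³ = 9/32 kN
  M_B = M₀a(2b-a)/L² = (-2)·2·(2·6-2)/8² = -5/8 kN·m
Load 3 — uniform load w=14 kN/m over full span:
  R_A = wL/2 = 14·8/2 = 56 kN
  M_A = wL²/12 = 14·8²/12 = 224/3 kN·m
  R_B = wL/2 = 14·8/2 = 56 kN
  M_B = -wL²/12 = -14·8²/12 = -224/3 kN·m
Load 4 — point force P=2 kN at a=24/5 m (b=L-a=16/5):
  R_A = Pb²(3a+b)/L³ = 2·(16/5)²·(3·(24/5)+(16/5))/8³ = 88/125 kN
  M_A = Pab²/L² = 2·(24/5)·(16/5)²/8² = 192/125 kN·m
  R_B = Pa²(a+3b)/L³ = 2·(24/5)²·((24/5)+3·(16/5))/8³ = 162/125 kN
  M_B = -Pa²b/L² = -2·(24/5)²·(16/5)/8² = -288/125 kN·m
Superposition: R_A = 273691/4000 kN, M_A = 97911/1000 kN·m, R_B = 342309/4000 kN, M_B = -328787/3000 kN·m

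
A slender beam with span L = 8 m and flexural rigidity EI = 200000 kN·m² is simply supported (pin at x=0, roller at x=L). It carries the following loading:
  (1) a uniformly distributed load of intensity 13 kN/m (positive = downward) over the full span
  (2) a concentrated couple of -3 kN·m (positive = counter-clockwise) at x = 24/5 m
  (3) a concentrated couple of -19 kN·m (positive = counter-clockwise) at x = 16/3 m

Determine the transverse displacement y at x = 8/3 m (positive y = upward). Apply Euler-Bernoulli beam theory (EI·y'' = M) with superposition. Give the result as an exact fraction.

y(8/3) = -106447/37968750 m

Load 1 — uniform load w=13 kN/m over full span:
  y_1 = -wx(L³-2Lx²+x³)/(24EI) = -13·(8/3)·(8³-2·8·(8/3)²+(8/3)³)/(24·200000) = -2288/759375 m
Load 2 — applied couple M₀=-3 kN·m at a=24/5 m (b=L-a=16/5):
  y_2 = (M₀x³/(6L)+C₁x)/EI  [x≤a] with C₁=M₀(3b²-L²)/(6L)=52/25 = ((-3)·(8/3)³/(6·8)+(52/25)·(8/3))/200000 = 46/2109375 m
Load 3 — applied couple M₀=-19 kN·m at a=16/3 m (b=L-a=8/3):
  y_3 = (M₀x³/(6L)+C₁x)/EI  [x≤a] with C₁=M₀(3b²-L²)/(6L)=152/9 = ((-19)·(8/3)³/(6·8)+(152/9)·(8/3))/200000 = 19/101250 m
Superposition: y = Σ y_i = -106447/37968750 m ≈ -0.002804 m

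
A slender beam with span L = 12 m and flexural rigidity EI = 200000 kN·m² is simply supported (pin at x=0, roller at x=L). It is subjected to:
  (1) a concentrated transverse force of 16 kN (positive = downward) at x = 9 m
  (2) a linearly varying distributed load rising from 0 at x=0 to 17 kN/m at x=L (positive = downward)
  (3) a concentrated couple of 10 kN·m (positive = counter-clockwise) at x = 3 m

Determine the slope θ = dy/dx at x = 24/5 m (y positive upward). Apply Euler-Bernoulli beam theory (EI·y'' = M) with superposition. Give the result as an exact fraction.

θ(24/5) = -623561/500000000 rad

Load 1 — point force P=16 kN at a=9 m (b=L-a=3):
  θ_1 = -Pb(L²-b²-3x²)/(6LEI)  [x≤a] = -16·3·(12²-3²-3·(24/5)²)/(6·12·200000) = -549/2500000 rad
Load 2 — triangular load w₀=17 kN/m (0→w₀ over full span):
  θ_2 = -w₀(7L⁴-30L²x²+15x⁴)/(360LEI) = -17·(7·12⁴-30·12²·(24/5)²+15·(24/5)⁴)/(360·12·200000) = -16473/15625000 rad
Load 3 — applied couple M₀=10 kN·m at a=3 m (b=L-a=9):
  θ_3 = (M₀x²/(2L)-M₀(x-a)+C₁)/EI  [x>a] with C₁=M₀(3b²-L²)/(6L)=55/4 = (10·(24/5)²/(2·12)-10·((24/5)-3)+(55/4))/200000 = 107/4000000 rad
Superposition: θ = Σ θ_i = -623561/500000000 rad ≈ -0.001247 rad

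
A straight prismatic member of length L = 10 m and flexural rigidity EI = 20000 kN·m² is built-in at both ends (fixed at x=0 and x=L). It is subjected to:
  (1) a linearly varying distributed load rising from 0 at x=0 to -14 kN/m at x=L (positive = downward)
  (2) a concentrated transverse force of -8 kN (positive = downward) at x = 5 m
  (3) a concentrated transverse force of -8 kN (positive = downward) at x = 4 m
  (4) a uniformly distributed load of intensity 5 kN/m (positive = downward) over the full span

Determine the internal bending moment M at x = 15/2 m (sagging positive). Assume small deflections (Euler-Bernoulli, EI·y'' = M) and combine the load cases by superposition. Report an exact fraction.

Load 1 — triangular load w₀=-14 kN/m (0→w₀ over full span):
  M_1 = 3w₀Lx/20 - w₀L²/30 - w₀x³/(6L) = 3·(-14)·10·(15/2)/20 - (-14)·10²/30 - (-14)·(15/2)³/(6·10) = -595/48 kN·m
Load 2 — point force P=-8 kN at a=5 m (b=L-a=5):
  M_2 = Pa²(a+3b)(L-x)/L³ - Pa²b/L²  [x>a] = (-8)·5²·(5+3·5)·(10-(15/2))/10³ - (-8)·5²·5/10² = 0 kN·m
Load 3 — point force P=-8 kN at a=4 m (b=L-a=6):
  M_3 = Pa²(a+3b)(L-x)/L³ - Pa²b/L²  [x>a] = (-8)·4²·(4+3·6)·(10-(15/2))/10³ - (-8)·4²·6/10² = 16/25 kN·m
Load 4 — uniform load w=5 kN/m over full span:
  M_4 = wLx/2 - wL²/12 - wx²/2 = 5·10·(15/2)/2 - 5·10²/12 - 5·(15/2)²/2 = 125/24 kN·m
Superposition: M = Σ M_i = -2619/400 kN·m ≈ -6.547500 kN·m

M(15/2) = -2619/400 kN·m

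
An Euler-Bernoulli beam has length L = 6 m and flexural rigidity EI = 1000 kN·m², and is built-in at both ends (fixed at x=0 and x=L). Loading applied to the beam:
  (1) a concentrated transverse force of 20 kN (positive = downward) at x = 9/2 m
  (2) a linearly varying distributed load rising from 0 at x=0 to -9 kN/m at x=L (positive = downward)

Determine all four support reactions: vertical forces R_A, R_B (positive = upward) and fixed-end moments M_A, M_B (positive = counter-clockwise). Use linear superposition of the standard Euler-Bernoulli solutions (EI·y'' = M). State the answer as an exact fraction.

Load 1 — point force P=20 kN at a=9/2 m (b=L-a=3/2):
  R_A = Pb²(3a+b)/L³ = 20·(3/2)²·(3·(9/2)+(3/2))/6³ = 25/8 kN
  M_A = Pab²/L² = 20·(9/2)·(3/2)²/6² = 45/8 kN·m
  R_B = Pa²(a+3b)/L³ = 20·(9/2)²·((9/2)+3·(3/2))/6³ = 135/8 kN
  M_B = -Pa²b/L² = -20·(9/2)²·(3/2)/6² = -135/8 kN·m
Load 2 — triangular load w₀=-9 kN/m (0→w₀ over full span):
  R_A = 3w₀L/20 = 3·(-9)·6/20 = -81/10 kN
  M_A = w₀L²/30 = (-9)·6²/30 = -54/5 kN·m
  R_B = 7w₀L/20 = 7·(-9)·6/20 = -189/10 kN
  M_B = -w₀L²/20 = -(-9)·6²/20 = 81/5 kN·m
Superposition: R_A = -199/40 kN, M_A = -207/40 kN·m, R_B = -81/40 kN, M_B = -27/40 kN·m

R_A = -199/40 kN, M_A = -207/40 kN·m, R_B = -81/40 kN, M_B = -27/40 kN·m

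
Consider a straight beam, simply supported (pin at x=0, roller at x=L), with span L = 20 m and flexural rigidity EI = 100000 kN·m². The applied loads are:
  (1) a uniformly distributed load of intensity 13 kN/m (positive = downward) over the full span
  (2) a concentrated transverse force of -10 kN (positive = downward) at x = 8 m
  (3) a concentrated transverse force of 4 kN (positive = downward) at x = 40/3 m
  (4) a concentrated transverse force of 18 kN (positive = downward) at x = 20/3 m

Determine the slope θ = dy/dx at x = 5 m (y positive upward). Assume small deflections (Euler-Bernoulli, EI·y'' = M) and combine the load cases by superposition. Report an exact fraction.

Load 1 — uniform load w=13 kN/m over full span:
  θ_1 = -w(L³-6Lx²+4x³)/(24EI) = -13·(20³-6·20·5²+4·5³)/(24·100000) = -143/4800 rad
Load 2 — point force P=-10 kN at a=8 m (b=L-a=12):
  θ_2 = -Pb(L²-b²-3x²)/(6LEI)  [x≤a] = -(-10)·12·(20²-12²-3·5²)/(6·20·100000) = 181/100000 rad
Load 3 — point force P=4 kN at a=40/3 m (b=L-a=20/3):
  θ_3 = -Pb(L²-b²-3x²)/(6LEI)  [x≤a] = -4·(20/3)·(20²-(20/3)²-3·5²)/(6·20·100000) = -101/162000 rad
Load 4 — point force P=18 kN at a=20/3 m (b=L-a=40/3):
  θ_4 = -Pb(L²-b²-3x²)/(6LEI)  [x≤a] = -18·(40/3)·(20²-(40/3)²-3·5²)/(6·20·100000) = -53/18000 rad
Superposition: θ = Σ θ_i = -511103/16200000 rad ≈ -0.031550 rad

θ(5) = -511103/16200000 rad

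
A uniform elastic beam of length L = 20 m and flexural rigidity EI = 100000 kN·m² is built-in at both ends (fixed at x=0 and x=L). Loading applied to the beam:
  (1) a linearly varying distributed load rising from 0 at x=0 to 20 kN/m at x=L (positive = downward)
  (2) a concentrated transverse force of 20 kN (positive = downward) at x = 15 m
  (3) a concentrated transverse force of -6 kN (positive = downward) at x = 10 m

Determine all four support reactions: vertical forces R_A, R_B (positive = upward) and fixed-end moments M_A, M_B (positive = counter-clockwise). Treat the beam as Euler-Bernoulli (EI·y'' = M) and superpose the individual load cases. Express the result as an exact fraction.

Load 1 — triangular load w₀=20 kN/m (0→w₀ over full span):
  R_A = 3w₀L/20 = 3·20·20/20 = 60 kN
  M_A = w₀L²/30 = 20·20²/30 = 800/3 kN·m
  R_B = 7w₀L/20 = 7·20·20/20 = 140 kN
  M_B = -w₀L²/20 = -20·20²/20 = -400 kN·m
Load 2 — point force P=20 kN at a=15 m (b=L-a=5):
  R_A = Pb²(3a+b)/L³ = 20·5²·(3·15+5)/20³ = 25/8 kN
  M_A = Pab²/L² = 20·15·5²/20² = 75/4 kN·m
  R_B = Pa²(a+3b)/L³ = 20·15²·(15+3·5)/20³ = 135/8 kN
  M_B = -Pa²b/L² = -20·15²·5/20² = -225/4 kN·m
Load 3 — point force P=-6 kN at a=10 m (b=L-a=10):
  R_A = Pb²(3a+b)/L³ = (-6)·10²·(3·10+10)/20³ = -3 kN
  M_A = Pab²/L² = (-6)·10·10²/20² = -15 kN·m
  R_B = Pa²(a+3b)/L³ = (-6)·10²·(10+3·10)/20³ = -3 kN
  M_B = -Pa²b/L² = -(-6)·10²·10/20² = 15 kN·m
Superposition: R_A = 481/8 kN, M_A = 3245/12 kN·m, R_B = 1231/8 kN, M_B = -1765/4 kN·m

R_A = 481/8 kN, M_A = 3245/12 kN·m, R_B = 1231/8 kN, M_B = -1765/4 kN·m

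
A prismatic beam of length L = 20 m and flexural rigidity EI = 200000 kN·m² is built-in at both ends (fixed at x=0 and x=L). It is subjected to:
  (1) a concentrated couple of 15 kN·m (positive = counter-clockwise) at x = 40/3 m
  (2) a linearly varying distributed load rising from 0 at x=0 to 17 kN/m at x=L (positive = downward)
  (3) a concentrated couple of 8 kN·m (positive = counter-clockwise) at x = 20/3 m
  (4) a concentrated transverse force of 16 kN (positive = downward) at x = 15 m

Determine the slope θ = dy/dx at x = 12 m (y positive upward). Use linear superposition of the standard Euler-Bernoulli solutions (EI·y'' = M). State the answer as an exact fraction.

Load 1 — applied couple M₀=15 kN·m at a=40/3 m (b=L-a=20/3):
  θ_1 = (R_Ax²/2 - M_Ax)/EI  [x≤a] with R_A=1, M_A=5 = (1·12²/2 - 5·12)/200000 = 3/50000 rad
Load 2 — triangular load w₀=17 kN/m (0→w₀ over full span):
  θ_2 = -w₀(2x(L-x)(L-2x)(x+2L)+x²(L-x)²)/(120LEI) = -17·(2·12·(20-12)·(20-2·12)·(12+2·20)+12²·(20-12)²)/(120·20·200000) = 17/15625 rad
Load 3 — applied couple M₀=8 kN·m at a=20/3 m (b=L-a=40/3):
  θ_3 = (R_Ax²/2 - M_Ax - M₀(x-a))/EI  [x>a] with R_A=8/15, M_A=0 = ((8/15)·12²/2 - 0·12 - 8·(12-(20/3)))/200000 = -1/46875 rad
Load 4 — point force P=16 kN at a=15 m (b=L-a=5):
  θ_4 = -Pb²x(2aL-(3a+b)x)/(2L³EI)  [x≤a] = -16·5²·12·(2·15·20-(3·15+5)·12)/(2·20³·200000) = 0 rad
Superposition: θ = Σ θ_i = 169/150000 rad ≈ 0.001127 rad

θ(12) = 169/150000 rad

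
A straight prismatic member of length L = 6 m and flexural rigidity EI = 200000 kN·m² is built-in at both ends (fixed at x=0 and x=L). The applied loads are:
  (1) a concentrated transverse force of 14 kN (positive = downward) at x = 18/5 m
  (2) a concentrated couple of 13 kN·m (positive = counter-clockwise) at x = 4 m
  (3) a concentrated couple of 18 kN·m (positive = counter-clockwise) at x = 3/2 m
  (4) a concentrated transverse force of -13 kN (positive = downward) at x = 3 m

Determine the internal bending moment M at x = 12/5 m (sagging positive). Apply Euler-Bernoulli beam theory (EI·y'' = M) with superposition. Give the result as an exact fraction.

M(12/5) = -30059/5000 kN·m

Load 1 — point force P=14 kN at a=18/5 m (b=L-a=12/5):
  M_1 = Pb²(3a+b)x/L³ - Pab²/L²  [x≤a] = 14·(12/5)²·(3·(18/5)+(12/5))·(12/5)/6³ - 14·(18/5)·(12/5)²/6² = 2352/625 kN·m
Load 2 — applied couple M₀=13 kN·m at a=4 m (b=L-a=2):
  M_2 = R_Ax - M_A  [x≤a] with R_A=26/9, M_A=13/3 = (26/9)·(12/5) - (13/3) = 13/5 kN·m
Load 3 — applied couple M₀=18 kN·m at a=3/2 m (b=L-a=9/2):
  M_3 = R_Ax - M_A - M₀  [x>a] with R_A=27/8, M_A=-27/8 = (27/8)·(12/5) - (-27/8) - 18 = -261/40 kN·m
Load 4 — point force P=-13 kN at a=3 m (b=L-a=3):
  M_4 = Pb²(3a+b)x/L³ - Pab²/L²  [x≤a] = (-13)·3²·(3·3+3)·(12/5)/6³ - (-13)·3·3²/6² = -117/20 kN·m
Superposition: M = Σ M_i = -30059/5000 kN·m ≈ -6.011800 kN·m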